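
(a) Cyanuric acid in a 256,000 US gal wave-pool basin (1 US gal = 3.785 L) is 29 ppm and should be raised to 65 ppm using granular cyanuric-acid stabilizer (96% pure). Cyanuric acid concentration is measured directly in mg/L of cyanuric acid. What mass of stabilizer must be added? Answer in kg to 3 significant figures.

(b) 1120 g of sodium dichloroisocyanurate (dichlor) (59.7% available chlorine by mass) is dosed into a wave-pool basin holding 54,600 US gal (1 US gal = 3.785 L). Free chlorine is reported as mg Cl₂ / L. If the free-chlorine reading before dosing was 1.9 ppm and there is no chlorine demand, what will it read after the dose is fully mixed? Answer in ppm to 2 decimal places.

(a) 36.3 kg; (b) 5.14 ppm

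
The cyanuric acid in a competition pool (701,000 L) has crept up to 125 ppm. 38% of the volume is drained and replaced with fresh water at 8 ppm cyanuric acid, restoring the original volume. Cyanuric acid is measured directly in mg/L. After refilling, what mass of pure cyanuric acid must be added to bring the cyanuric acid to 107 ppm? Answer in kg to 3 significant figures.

18.5 kg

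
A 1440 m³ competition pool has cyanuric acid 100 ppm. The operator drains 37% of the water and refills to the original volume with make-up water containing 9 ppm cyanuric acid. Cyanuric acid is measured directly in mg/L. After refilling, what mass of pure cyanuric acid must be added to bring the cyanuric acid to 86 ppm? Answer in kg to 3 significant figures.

28.3 kg

Volume: 1440 m³ = 1,440,000 L.
After draining 37% and refilling: 100 × 0.63 + 9 × 0.37 = 66.33 ppm.
Deficit to target: 86 − 66.33 = 19.67 mg/L.
Mass: 19.67 mg/L × 1,440,000 L = 28,320 g cyanuric acid.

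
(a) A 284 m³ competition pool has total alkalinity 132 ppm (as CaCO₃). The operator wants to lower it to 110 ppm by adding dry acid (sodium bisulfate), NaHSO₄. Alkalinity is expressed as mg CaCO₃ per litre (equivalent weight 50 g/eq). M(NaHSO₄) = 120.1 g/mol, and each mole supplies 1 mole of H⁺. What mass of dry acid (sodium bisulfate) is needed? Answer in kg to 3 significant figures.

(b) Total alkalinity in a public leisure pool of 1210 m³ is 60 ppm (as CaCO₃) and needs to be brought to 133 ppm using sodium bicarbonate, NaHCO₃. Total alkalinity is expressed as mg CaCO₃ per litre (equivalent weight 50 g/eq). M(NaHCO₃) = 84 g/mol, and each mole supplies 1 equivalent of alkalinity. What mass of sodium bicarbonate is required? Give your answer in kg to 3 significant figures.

(a) Volume: 284 m³ = 284,000 L.
(a) Alkalinity to neutralize: (132 − 110) = 22 mg/L as CaCO₃ × 284,000 L = 6248 g as CaCO₃.
(a) Equivalents of H⁺ required: 6248 ÷ 50 g/eq = 125 eq = 125 mol NaHSO₄.
(a) Mass of NaHSO₄: 125 × 120.1 = 15,010 g.

(b) Volume: 1210 m³ = 1,210,000 L.
(b) Alkalinity to add: (133 − 60) = 73 mg/L as CaCO₃ × 1,210,000 L = 88,330 g as CaCO₃.
(b) Equivalents: 88,330 g ÷ 50 g/eq = 1767 eq.
(b) NaHCO₃ supplies 1 eq per mole → 1767 mol.
(b) Mass: 1767 mol × 84 g/mol = 148,400 g.

(a) 15.0 kg; (b) 148 kg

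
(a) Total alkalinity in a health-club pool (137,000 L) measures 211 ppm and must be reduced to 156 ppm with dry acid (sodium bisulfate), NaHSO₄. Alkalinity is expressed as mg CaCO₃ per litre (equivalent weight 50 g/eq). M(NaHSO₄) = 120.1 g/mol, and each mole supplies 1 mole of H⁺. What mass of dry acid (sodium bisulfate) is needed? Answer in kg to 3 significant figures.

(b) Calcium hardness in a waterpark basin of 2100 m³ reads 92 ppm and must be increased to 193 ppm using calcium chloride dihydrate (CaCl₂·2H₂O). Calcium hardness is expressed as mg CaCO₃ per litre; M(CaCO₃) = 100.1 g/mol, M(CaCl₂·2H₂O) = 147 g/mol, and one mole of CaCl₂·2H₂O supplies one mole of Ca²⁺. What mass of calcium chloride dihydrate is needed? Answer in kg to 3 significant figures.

(a) 18.1 kg; (b) 311 kg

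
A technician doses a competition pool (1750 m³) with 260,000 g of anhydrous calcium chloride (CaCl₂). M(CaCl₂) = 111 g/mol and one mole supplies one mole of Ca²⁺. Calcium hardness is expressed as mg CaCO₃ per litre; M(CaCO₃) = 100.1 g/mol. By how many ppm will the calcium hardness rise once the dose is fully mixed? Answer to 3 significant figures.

134 ppm

Volume: 1750 m³ = 1,750,000 L.
Moles of Ca²⁺: 260,000 g ÷ 111 g/mol = 2342 mol.
As CaCO₃: 2342 mol × 100.1 g/mol = 234,500 g.
Rise: 234,500 g / 1,750,000 L × 1000 = 134 mg/L.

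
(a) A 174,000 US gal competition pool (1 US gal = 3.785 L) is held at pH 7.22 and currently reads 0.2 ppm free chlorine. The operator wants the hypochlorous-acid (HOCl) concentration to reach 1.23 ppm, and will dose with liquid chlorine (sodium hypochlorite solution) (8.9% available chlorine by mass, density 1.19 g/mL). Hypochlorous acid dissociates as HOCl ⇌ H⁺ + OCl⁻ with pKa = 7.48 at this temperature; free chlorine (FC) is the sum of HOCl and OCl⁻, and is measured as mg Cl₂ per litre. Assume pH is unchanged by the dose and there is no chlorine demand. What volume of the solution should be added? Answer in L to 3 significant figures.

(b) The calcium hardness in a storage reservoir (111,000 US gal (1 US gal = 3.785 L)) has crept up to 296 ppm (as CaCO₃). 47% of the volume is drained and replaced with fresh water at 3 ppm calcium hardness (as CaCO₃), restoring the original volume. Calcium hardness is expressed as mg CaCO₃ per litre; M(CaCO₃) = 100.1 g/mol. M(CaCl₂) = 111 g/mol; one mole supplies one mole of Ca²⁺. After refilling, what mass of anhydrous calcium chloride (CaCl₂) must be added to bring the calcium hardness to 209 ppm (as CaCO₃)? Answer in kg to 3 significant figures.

(a) 10.6 L; (b) 23.6 kg

(a) Volume: 174,000 US gal × 3.785 L/gal = 658,590 L.
(a) [OCl⁻]/[HOCl] = 10^(pH − pKa) = 10^(7.22 − 7.48) = 0.5495; fraction as HOCl = 1/(1 + 0.5495) = 0.6454.
(a) Free chlorine required for 1.23 ppm HOCl: 1.23 / 0.6454 = 1.906 ppm.
(a) FC to add: 1.906 − 0.2 = 1.706 mg/L as Cl₂.
(a) Cl₂ equivalent: 1.706 mg/L × 658,590 L = 1124 g.
(a) Product at 8.9% available Cl: 1124 / 0.089 = 12,620 g.
(a) Volume: 12,620 g ÷ 1.19 g/mL = 10,610 mL.

(b) Volume: 111,000 US gal × 3.785 L/gal = 420,135 L.
(b) After draining 47% and refilling: 296 × 0.53 + 3 × 0.47 = 158.29 ppm.
(b) Deficit to target: 209 − 158.29 = 50.71 mg/L.
(b) As CaCO₃: 50.71 mg/L × 420,135 L = 21,310 g; ÷ 100.1 = 212.8 mol Ca²⁺.
(b) Mass: 212.8 × 111 = 23,620 g.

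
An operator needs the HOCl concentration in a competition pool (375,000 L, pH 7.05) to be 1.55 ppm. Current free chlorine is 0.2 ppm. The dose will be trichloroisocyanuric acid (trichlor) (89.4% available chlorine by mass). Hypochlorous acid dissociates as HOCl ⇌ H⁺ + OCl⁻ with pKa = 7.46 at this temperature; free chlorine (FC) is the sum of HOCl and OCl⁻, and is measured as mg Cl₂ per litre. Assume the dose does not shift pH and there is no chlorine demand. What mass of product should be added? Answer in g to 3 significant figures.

819 g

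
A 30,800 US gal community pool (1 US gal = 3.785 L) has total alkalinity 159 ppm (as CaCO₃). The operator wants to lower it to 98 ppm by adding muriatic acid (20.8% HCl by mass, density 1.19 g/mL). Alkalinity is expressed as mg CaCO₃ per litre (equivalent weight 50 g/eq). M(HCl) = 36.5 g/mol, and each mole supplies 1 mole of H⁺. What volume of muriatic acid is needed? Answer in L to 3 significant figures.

Volume: 30,800 US gal × 3.785 L/gal = 116,578 L.
Alkalinity to neutralize: (159 − 98) = 61 mg/L as CaCO₃ × 116,578 L = 7111 g as CaCO₃.
Equivalents of H⁺ required: 7111 ÷ 50 g/eq = 142.2 eq = 142.2 mol HCl.
Mass of HCl: 142.2 × 36.5 = 5191 g.
Mass of 20.8% solution: 5191 / 0.208 = 24,960 g.
Volume: 24,960 g ÷ 1.19 g/mL = 20,970 mL.

21.0 L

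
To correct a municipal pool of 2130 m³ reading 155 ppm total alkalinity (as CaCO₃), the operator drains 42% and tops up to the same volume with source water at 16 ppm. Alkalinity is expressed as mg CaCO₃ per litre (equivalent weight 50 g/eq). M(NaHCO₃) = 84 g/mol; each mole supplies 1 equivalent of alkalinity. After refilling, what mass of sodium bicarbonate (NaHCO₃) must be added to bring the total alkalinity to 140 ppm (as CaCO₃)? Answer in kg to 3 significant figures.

Volume: 2130 m³ = 2,130,000 L.
After draining 42% and refilling: 155 × 0.58 + 16 × 0.42 = 96.62 ppm.
Deficit to target: 140 − 96.62 = 43.38 mg/L.
As CaCO₃: 43.38 mg/L × 2,130,000 L = 92,400 g; ÷ 50 g/eq ÷ 1 = 1848 mol NaHCO₃.
Mass: 1848 × 84 = 155,200 g.

155 kg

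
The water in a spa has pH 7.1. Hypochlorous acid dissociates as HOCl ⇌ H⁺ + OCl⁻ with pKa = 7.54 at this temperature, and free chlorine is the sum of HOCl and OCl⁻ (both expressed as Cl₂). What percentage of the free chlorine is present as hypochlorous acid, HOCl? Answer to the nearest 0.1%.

[OCl⁻]/[HOCl] = 10^(pH − pKa) = 10^(7.1 − 7.54) = 10^-0.44 = 0.3631.
Fraction as HOCl = 1 / (1 + 0.3631) = 0.7336.

73.4%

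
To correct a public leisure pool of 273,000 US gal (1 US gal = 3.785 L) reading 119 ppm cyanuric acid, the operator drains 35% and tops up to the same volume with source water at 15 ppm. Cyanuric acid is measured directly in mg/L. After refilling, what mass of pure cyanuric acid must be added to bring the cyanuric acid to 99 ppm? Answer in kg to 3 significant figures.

Volume: 273,000 US gal × 3.785 L/gal = 1,033,305 L.
After draining 35% and refilling: 119 × 0.65 + 15 × 0.35 = 82.6 ppm.
Deficit to target: 99 − 82.6 = 16.4 mg/L.
Mass: 16.4 mg/L × 1,033,305 L = 16,950 g cyanuric acid.

16.9 kg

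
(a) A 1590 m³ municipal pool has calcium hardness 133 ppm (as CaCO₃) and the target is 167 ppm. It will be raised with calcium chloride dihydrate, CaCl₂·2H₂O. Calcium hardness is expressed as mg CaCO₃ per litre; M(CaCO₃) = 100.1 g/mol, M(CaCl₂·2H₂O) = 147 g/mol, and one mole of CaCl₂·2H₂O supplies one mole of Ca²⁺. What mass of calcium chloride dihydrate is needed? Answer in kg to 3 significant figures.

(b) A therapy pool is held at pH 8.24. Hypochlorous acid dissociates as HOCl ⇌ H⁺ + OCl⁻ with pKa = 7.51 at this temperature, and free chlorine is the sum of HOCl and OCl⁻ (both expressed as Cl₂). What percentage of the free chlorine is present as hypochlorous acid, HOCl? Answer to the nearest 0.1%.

(a) 79.4 kg; (b) 15.7%

(a) Volume: 1590 m³ = 1,590,000 L.
(a) Hardness to add: (167 − 133) = 34 mg/L as CaCO₃ × 1,590,000 L = 54,060 g as CaCO₃.
(a) Moles of Ca²⁺ (1 mol Ca²⁺ ≡ 1 mol CaCO₃): 54,060 / 100.1 g/mol = 540.1 mol.
(a) Mass of CaCl₂·2H₂O: 540.1 × 147 = 79,390 g.

(b) [OCl⁻]/[HOCl] = 10^(pH − pKa) = 10^(8.24 − 7.51) = 10^0.73 = 5.37.
(b) Fraction as HOCl = 1 / (1 + 5.37) = 0.157.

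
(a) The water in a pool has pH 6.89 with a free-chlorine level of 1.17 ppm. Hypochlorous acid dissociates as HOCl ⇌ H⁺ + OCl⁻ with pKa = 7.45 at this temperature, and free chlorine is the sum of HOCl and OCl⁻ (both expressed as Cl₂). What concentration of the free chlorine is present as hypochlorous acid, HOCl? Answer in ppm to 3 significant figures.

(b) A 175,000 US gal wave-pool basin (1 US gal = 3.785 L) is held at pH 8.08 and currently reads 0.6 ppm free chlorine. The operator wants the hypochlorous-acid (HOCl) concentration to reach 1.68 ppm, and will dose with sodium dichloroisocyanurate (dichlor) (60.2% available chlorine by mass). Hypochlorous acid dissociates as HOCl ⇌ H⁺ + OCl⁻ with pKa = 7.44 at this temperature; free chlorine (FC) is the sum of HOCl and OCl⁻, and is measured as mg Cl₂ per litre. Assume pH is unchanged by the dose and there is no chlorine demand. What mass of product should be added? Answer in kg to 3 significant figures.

(a) 0.917 ppm; (b) 9.26 kg

(a) [OCl⁻]/[HOCl] = 10^(pH − pKa) = 10^(6.89 − 7.45) = 10^-0.56 = 0.2754.
(a) Fraction as HOCl = 1 / (1 + 0.2754) = 0.7841.
(a) HOCl = 0.7841 × 1.17 ppm = 0.9173 ppm.

(b) Volume: 175,000 US gal × 3.785 L/gal = 662,375 L.
(b) [OCl⁻]/[HOCl] = 10^(pH − pKa) = 10^(8.08 − 7.44) = 4.365; fraction as HOCl = 1/(1 + 4.365) = 0.1864.
(b) Free chlorine required for 1.68 ppm HOCl: 1.68 / 0.1864 = 9.013 ppm.
(b) FC to add: 9.013 − 0.6 = 8.413 mg/L as Cl₂.
(b) Cl₂ equivalent: 8.413 mg/L × 662,375 L = 5573 g.
(b) Product at 60.2% available Cl: 5573 / 0.602 = 9257 g.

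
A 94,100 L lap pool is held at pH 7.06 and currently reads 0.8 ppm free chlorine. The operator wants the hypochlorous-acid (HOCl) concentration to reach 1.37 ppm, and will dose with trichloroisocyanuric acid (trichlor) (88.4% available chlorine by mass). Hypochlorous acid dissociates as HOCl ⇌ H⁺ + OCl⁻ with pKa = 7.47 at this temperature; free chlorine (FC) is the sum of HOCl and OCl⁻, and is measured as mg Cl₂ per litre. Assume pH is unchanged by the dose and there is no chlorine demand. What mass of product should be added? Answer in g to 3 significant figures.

[OCl⁻]/[HOCl] = 10^(pH − pKa) = 10^(7.06 − 7.47) = 0.389; fraction as HOCl = 1/(1 + 0.389) = 0.7199.
Free chlorine required for 1.37 ppm HOCl: 1.37 / 0.7199 = 1.903 ppm.
FC to add: 1.903 − 0.8 = 1.103 mg/L as Cl₂.
Cl₂ equivalent: 1.103 mg/L × 94,100 L = 103.8 g.
Product at 88.4% available Cl: 103.8 / 0.884 = 117.4 g.

117 g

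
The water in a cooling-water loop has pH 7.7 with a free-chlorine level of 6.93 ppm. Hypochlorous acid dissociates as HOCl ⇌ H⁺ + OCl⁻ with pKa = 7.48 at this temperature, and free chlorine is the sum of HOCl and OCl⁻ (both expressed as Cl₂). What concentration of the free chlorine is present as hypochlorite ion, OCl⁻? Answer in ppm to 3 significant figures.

4.32 ppm

[OCl⁻]/[HOCl] = 10^(pH − pKa) = 10^(7.7 − 7.48) = 10^0.22 = 1.66.
Fraction as HOCl = 1 / (1 + 1.66) = 0.376.
OCl⁻ = (1 − 0.376) × 6.93 ppm = 4.324 ppm.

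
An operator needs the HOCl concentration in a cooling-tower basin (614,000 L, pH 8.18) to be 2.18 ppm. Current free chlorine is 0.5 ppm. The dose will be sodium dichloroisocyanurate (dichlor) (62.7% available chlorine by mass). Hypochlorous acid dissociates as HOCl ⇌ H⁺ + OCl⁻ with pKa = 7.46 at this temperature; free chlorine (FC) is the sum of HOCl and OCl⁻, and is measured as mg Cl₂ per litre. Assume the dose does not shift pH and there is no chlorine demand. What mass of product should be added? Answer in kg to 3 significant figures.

12.8 kg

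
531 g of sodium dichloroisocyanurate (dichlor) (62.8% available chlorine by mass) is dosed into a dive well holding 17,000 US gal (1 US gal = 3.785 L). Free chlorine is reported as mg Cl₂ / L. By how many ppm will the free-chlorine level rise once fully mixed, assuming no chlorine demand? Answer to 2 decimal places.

5.18 ppm

Volume: 17,000 US gal × 3.785 L/gal = 64,345 L.
Available chlorine delivered: 531 g × 0.628 = 333.5 g as Cl₂.
Concentration rise: 333.5 g / 64,345 L = 5.183 mg/L = 5.18 ppm.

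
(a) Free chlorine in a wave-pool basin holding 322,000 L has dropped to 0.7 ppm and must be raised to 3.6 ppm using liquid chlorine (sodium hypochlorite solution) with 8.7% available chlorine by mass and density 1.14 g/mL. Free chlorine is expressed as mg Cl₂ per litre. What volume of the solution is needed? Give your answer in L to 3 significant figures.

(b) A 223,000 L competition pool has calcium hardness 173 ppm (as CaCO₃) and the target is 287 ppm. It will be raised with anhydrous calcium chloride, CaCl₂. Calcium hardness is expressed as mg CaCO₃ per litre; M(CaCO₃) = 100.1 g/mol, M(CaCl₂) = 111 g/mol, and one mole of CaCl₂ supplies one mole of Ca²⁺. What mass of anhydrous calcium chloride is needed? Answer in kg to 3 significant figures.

(a) Chlorine deficit: 3.6 − 0.7 = 2.9 ppm = 2.9 mg/L as Cl₂.
(a) Cl₂ equivalent needed: 2.9 mg/L × 322,000 L = 933,800 mg = 933.8 g.
(a) Product at 8.7% available chlorine: 933.8 / 0.087 = 10,730 g.
(a) Volume at density 1.14 g/mL: 10,730 g ÷ 1.14 g/mL = 9415 mL.

(b) Hardness to add: (287 − 173) = 114 mg/L as CaCO₃ × 223,000 L = 25,420 g as CaCO₃.
(b) Moles of Ca²⁺ (1 mol Ca²⁺ ≡ 1 mol CaCO₃): 25,420 / 100.1 g/mol = 254 mol.
(b) Mass of CaCl₂: 254 × 111 = 28,190 g.

(a) 9.42 L; (b) 28.2 kg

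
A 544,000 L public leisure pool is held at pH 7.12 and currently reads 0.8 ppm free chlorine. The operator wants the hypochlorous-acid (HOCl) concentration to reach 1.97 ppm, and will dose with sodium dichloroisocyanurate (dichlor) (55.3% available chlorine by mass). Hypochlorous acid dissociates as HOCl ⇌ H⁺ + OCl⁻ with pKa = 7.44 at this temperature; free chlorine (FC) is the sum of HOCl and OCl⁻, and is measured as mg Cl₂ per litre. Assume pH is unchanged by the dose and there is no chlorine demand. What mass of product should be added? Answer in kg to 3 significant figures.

[OCl⁻]/[HOCl] = 10^(pH − pKa) = 10^(7.12 − 7.44) = 0.4786; fraction as HOCl = 1/(1 + 0.4786) = 0.6763.
Free chlorine required for 1.97 ppm HOCl: 1.97 / 0.6763 = 2.913 ppm.
FC to add: 2.913 − 0.8 = 2.113 mg/L as Cl₂.
Cl₂ equivalent: 2.113 mg/L × 544,000 L = 1149 g.
Product at 55.3% available Cl: 1149 / 0.553 = 2079 g.

2.08 kg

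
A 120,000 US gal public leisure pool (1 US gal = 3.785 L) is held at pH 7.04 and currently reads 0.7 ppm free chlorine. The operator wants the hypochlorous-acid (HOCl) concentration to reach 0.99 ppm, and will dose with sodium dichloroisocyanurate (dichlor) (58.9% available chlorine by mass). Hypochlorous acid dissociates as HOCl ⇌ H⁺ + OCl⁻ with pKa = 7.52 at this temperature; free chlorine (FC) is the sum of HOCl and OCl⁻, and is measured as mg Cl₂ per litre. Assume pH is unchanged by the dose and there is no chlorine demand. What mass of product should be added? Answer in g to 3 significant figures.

476 g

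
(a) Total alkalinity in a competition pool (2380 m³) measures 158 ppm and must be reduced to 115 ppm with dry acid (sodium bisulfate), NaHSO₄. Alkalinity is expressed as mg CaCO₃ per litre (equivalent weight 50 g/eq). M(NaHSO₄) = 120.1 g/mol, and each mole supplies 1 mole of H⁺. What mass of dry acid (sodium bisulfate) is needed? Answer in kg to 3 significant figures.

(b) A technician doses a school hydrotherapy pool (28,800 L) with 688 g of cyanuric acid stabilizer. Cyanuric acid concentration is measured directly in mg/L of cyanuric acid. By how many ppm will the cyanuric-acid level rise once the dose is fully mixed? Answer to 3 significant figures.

(a) Volume: 2380 m³ = 2,380,000 L.
(a) Alkalinity to neutralize: (158 − 115) = 43 mg/L as CaCO₃ × 2,380,000 L = 102,300 g as CaCO₃.
(a) Equivalents of H⁺ required: 102,300 ÷ 50 g/eq = 2047 eq = 2047 mol NaHSO₄.
(a) Mass of NaHSO₄: 2047 × 120.1 = 245,800 g.

(b) Rise: 688 g / 28,800 L × 1000 = 23.89 mg/L.

(a) 246 kg; (b) 23.9 ppm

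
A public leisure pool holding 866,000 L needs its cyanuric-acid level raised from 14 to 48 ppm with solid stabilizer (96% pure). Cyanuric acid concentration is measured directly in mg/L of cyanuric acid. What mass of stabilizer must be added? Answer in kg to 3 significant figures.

30.7 kg

CYA to add: (48 − 14) = 34 mg/L × 866,000 L = 29,440 g cyanuric acid.
At 96% purity: 29,440 / 0.96 = 30,670 g product.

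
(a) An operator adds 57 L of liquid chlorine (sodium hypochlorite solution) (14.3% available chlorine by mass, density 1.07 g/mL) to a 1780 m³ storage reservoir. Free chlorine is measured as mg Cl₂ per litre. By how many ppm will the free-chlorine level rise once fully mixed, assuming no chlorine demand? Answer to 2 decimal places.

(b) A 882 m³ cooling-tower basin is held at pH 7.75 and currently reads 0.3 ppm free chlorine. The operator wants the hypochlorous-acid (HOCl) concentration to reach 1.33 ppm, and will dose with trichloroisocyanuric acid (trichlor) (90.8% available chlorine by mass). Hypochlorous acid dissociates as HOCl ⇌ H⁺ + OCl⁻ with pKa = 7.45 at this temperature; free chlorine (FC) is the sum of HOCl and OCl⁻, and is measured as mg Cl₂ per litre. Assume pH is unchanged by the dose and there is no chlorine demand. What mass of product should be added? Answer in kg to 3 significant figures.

(a) Volume: 1780 m³ = 1,780,000 L.
(a) Mass of solution: 57 L × 1000 mL/L × 1.07 g/mL = 60,990 g.
(a) Available chlorine delivered: 60,990 g × 0.143 = 8722 g as Cl₂.
(a) Concentration rise: 8722 g / 1,780,000 L = 4.9 mg/L = 4.90 ppm.

(b) Volume: 882 m³ = 882,000 L.
(b) [OCl⁻]/[HOCl] = 10^(pH − pKa) = 10^(7.75 − 7.45) = 1.995; fraction as HOCl = 1/(1 + 1.995) = 0.3339.
(b) Free chlorine required for 1.33 ppm HOCl: 1.33 / 0.3339 = 3.984 ppm.
(b) FC to add: 3.984 − 0.3 = 3.684 mg/L as Cl₂.
(b) Cl₂ equivalent: 3.684 mg/L × 882,000 L = 3249 g.
(b) Product at 90.8% available Cl: 3249 / 0.908 = 3578 g.

(a) 4.90 ppm; (b) 3.58 kg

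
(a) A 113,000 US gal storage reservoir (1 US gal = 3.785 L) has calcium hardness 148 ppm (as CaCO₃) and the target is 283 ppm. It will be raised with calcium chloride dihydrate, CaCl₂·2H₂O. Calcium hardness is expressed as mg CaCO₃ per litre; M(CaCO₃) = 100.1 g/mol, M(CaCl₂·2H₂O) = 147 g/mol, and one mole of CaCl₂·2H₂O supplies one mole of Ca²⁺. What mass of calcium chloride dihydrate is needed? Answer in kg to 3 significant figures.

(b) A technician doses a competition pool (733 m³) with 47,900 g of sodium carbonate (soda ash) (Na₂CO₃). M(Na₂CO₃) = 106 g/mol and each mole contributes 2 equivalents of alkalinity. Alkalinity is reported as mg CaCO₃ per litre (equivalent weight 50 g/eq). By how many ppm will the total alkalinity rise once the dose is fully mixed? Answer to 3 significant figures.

(a) Volume: 113,000 US gal × 3.785 L/gal = 427,705 L.
(a) Hardness to add: (283 − 148) = 135 mg/L as CaCO₃ × 427,705 L = 57,740 g as CaCO₃.
(a) Moles of Ca²⁺ (1 mol Ca²⁺ ≡ 1 mol CaCO₃): 57,740 / 100.1 g/mol = 576.8 mol.
(a) Mass of CaCl₂·2H₂O: 576.8 × 147 = 84,790 g.

(b) Volume: 733 m³ = 733,000 L.
(b) Moles of Na₂CO₃: 47,900 g ÷ 106 g/mol = 451.9 mol → 903.8 eq of alkalinity.
(b) As CaCO₃: 903.8 eq × 50 g/eq = 45,190 g.
(b) Rise: 45,190 g / 733,000 L × 1000 = 61.65 mg/L.

(a) 84.8 kg; (b) 61.6 ppm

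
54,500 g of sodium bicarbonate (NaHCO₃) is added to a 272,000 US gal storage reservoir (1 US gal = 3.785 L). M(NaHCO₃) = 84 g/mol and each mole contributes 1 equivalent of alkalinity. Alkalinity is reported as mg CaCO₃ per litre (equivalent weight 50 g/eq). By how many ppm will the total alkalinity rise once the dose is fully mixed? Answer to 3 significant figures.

Volume: 272,000 US gal × 3.785 L/gal = 1,029,520 L.
Moles of NaHCO₃: 54,500 g ÷ 84 g/mol = 648.8 mol → 648.8 eq of alkalinity.
As CaCO₃: 648.8 eq × 50 g/eq = 32,440 g.
Rise: 32,440 g / 1,029,520 L × 1000 = 31.51 mg/L.

31.5 ppm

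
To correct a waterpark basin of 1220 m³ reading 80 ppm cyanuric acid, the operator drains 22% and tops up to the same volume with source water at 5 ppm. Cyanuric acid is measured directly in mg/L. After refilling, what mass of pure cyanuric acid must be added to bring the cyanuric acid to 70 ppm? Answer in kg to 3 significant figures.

Volume: 1220 m³ = 1,220,000 L.
After draining 22% and refilling: 80 × 0.78 + 5 × 0.22 = 63.5 ppm.
Deficit to target: 70 − 63.5 = 6.5 mg/L.
Mass: 6.5 mg/L × 1,220,000 L = 7930 g cyanuric acid.

7.93 kg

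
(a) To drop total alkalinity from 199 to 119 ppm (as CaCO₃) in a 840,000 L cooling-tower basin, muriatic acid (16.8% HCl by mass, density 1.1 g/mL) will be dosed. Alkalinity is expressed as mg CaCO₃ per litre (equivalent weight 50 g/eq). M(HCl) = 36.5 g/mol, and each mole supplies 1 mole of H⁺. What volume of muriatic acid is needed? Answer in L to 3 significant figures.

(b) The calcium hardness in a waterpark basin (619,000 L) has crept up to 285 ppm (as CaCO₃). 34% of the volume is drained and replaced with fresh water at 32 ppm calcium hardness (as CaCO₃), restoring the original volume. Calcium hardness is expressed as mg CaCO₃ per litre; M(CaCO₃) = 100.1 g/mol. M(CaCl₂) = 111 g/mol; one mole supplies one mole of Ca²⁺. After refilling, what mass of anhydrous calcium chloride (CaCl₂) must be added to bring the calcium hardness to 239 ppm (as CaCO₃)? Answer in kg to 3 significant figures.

(a) Alkalinity to neutralize: (199 − 119) = 80 mg/L as CaCO₃ × 840,000 L = 67,200 g as CaCO₃.
(a) Equivalents of H⁺ required: 67,200 ÷ 50 g/eq = 1344 eq = 1344 mol HCl.
(a) Mass of HCl: 1344 × 36.5 = 49,060 g.
(a) Mass of 16.8% solution: 49,060 / 0.168 = 292,000 g.
(a) Volume: 292,000 g ÷ 1.1 g/mL = 265,500 mL.

(b) After draining 34% and refilling: 285 × 0.66 + 32 × 0.34 = 198.98 ppm.
(b) Deficit to target: 239 − 198.98 = 40.02 mg/L.
(b) As CaCO₃: 40.02 mg/L × 619,000 L = 24,770 g; ÷ 100.1 = 247.5 mol Ca²⁺.
(b) Mass: 247.5 × 111 = 27,470 g.

(a) 265 L; (b) 27.5 kg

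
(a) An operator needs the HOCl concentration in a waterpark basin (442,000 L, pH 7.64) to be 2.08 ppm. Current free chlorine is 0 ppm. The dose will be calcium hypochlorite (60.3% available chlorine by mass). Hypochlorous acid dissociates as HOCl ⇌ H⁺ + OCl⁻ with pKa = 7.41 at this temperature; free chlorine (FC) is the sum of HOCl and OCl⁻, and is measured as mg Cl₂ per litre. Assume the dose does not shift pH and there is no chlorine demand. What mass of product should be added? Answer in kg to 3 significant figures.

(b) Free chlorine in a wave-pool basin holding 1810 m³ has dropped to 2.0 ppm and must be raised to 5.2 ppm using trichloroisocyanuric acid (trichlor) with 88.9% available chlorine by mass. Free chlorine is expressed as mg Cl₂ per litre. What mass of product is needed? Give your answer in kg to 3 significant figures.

(a) 4.11 kg; (b) 6.52 kg

(a) [OCl⁻]/[HOCl] = 10^(pH − pKa) = 10^(7.64 − 7.41) = 1.698; fraction as HOCl = 1/(1 + 1.698) = 0.3706.
(a) Free chlorine required for 2.08 ppm HOCl: 2.08 / 0.3706 = 5.612 ppm.
(a) FC to add: 5.612 − 0 = 5.612 mg/L as Cl₂.
(a) Cl₂ equivalent: 5.612 mg/L × 442,000 L = 2481 g.
(a) Product at 60.3% available Cl: 2481 / 0.603 = 4114 g.

(b) Volume: 1810 m³ = 1,810,000 L.
(b) Chlorine deficit: 5.2 − 2.0 = 3.2 ppm = 3.2 mg/L as Cl₂.
(b) Cl₂ equivalent needed: 3.2 mg/L × 1,810,000 L = 5,792,000 mg = 5792 g.
(b) Product at 88.9% available chlorine: 5792 / 0.889 = 6515 g.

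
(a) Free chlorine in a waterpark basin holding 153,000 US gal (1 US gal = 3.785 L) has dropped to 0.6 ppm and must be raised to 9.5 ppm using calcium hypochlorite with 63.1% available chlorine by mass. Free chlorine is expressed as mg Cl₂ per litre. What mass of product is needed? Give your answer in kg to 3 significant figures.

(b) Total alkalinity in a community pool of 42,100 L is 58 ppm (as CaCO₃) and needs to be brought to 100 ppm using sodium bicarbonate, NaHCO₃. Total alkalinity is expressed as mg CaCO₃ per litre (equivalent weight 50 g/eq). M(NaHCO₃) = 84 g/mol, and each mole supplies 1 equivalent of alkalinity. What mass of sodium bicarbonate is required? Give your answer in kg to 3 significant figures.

(a) 8.17 kg; (b) 2.97 kg

(a) Volume: 153,000 US gal × 3.785 L/gal = 579,105 L.
(a) Chlorine deficit: 9.5 − 0.6 = 8.9 ppm = 8.9 mg/L as Cl₂.
(a) Cl₂ equivalent needed: 8.9 mg/L × 579,105 L = 5,154,000 mg = 5154 g.
(a) Product at 63.1% available chlorine: 5154 / 0.631 = 8168 g.

(b) Alkalinity to add: (100 − 58) = 42 mg/L as CaCO₃ × 42,100 L = 1768 g as CaCO₃.
(b) Equivalents: 1768 g ÷ 50 g/eq = 35.36 eq.
(b) NaHCO₃ supplies 1 eq per mole → 35.36 mol.
(b) Mass: 35.36 mol × 84 g/mol = 2971 g.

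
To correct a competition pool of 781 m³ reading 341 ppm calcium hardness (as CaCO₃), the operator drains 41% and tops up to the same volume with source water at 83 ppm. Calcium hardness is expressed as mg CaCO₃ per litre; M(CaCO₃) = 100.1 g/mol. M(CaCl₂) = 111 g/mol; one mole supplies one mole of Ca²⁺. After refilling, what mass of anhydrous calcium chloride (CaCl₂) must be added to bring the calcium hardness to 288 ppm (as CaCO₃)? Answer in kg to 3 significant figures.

45.7 kg

Volume: 781 m³ = 781,000 L.
After draining 41% and refilling: 341 × 0.59 + 83 × 0.41 = 235.22 ppm.
Deficit to target: 288 − 235.22 = 52.78 mg/L.
As CaCO₃: 52.78 mg/L × 781,000 L = 41,220 g; ÷ 100.1 = 411.8 mol Ca²⁺.
Mass: 411.8 × 111 = 45,710 g.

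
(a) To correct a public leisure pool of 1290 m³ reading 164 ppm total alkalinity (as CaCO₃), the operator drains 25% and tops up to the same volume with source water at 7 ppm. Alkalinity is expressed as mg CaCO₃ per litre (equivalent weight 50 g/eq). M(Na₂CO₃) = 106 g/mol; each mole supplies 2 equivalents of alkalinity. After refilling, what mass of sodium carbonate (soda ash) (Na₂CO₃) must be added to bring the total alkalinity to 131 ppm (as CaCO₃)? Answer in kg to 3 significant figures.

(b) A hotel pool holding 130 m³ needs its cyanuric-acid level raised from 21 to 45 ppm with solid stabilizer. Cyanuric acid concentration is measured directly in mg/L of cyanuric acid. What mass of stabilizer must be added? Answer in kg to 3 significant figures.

(a) Volume: 1290 m³ = 1,290,000 L.
(a) After draining 25% and refilling: 164 × 0.75 + 7 × 0.25 = 124.75 ppm.
(a) Deficit to target: 131 − 124.75 = 6.25 mg/L.
(a) As CaCO₃: 6.25 mg/L × 1,290,000 L = 8062 g; ÷ 50 g/eq ÷ 2 = 80.62 mol Na₂CO₃.
(a) Mass: 80.62 × 106 = 8546 g.

(b) Volume: 130 m³ = 130,000 L.
(b) CYA to add: (45 − 21) = 24 mg/L × 130,000 L = 3120 g cyanuric acid.

(a) 8.55 kg; (b) 3.12 kg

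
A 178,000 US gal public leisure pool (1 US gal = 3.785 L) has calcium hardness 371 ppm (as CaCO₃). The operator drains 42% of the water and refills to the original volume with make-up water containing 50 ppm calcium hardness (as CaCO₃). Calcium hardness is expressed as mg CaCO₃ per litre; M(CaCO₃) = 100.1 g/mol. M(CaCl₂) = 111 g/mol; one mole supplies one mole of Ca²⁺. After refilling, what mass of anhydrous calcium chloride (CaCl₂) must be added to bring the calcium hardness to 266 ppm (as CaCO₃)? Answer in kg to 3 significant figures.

22.3 kg

Volume: 178,000 US gal × 3.785 L/gal = 673,730 L.
After draining 42% and refilling: 371 × 0.58 + 50 × 0.42 = 236.18 ppm.
Deficit to target: 266 − 236.18 = 29.82 mg/L.
As CaCO₃: 29.82 mg/L × 673,730 L = 20,090 g; ÷ 100.1 = 200.7 mol Ca²⁺.
Mass: 200.7 × 111 = 22,280 g.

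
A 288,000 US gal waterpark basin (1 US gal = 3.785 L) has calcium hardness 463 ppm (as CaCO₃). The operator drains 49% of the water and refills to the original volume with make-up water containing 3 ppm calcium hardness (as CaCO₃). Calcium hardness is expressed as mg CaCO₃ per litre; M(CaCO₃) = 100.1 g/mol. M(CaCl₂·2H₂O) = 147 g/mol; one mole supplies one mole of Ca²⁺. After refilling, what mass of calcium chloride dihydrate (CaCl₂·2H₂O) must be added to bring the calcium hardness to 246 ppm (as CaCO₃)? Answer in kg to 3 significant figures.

13.4 kg

Volume: 288,000 US gal × 3.785 L/gal = 1,090,080 L.
After draining 49% and refilling: 463 × 0.51 + 3 × 0.49 = 237.6 ppm.
Deficit to target: 246 − 237.6 = 8.4 mg/L.
As CaCO₃: 8.4 mg/L × 1,090,080 L = 9157 g; ÷ 100.1 = 91.48 mol Ca²⁺.
Mass: 91.48 × 147 = 13,450 g.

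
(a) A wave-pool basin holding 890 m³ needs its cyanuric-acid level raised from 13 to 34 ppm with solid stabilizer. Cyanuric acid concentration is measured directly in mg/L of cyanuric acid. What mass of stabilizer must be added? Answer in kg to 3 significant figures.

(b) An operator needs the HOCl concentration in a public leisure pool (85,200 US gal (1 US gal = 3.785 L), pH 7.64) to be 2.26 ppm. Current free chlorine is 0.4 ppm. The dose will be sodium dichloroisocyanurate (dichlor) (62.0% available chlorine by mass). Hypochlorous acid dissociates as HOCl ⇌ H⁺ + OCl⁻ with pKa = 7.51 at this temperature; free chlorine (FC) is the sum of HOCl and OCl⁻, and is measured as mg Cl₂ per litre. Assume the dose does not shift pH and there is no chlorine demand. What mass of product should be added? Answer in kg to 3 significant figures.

(a) Volume: 890 m³ = 890,000 L.
(a) CYA to add: (34 − 13) = 21 mg/L × 890,000 L = 18,690 g cyanuric acid.

(b) Volume: 85,200 US gal × 3.785 L/gal = 322,482 L.
(b) [OCl⁻]/[HOCl] = 10^(pH − pKa) = 10^(7.64 − 7.51) = 1.349; fraction as HOCl = 1/(1 + 1.349) = 0.4257.
(b) Free chlorine required for 2.26 ppm HOCl: 2.26 / 0.4257 = 5.309 ppm.
(b) FC to add: 5.309 − 0.4 = 4.909 mg/L as Cl₂.
(b) Cl₂ equivalent: 4.909 mg/L × 322,482 L = 1583 g.
(b) Product at 62.0% available Cl: 1583 / 0.62 = 2553 g.

(a) 18.7 kg; (b) 2.55 kg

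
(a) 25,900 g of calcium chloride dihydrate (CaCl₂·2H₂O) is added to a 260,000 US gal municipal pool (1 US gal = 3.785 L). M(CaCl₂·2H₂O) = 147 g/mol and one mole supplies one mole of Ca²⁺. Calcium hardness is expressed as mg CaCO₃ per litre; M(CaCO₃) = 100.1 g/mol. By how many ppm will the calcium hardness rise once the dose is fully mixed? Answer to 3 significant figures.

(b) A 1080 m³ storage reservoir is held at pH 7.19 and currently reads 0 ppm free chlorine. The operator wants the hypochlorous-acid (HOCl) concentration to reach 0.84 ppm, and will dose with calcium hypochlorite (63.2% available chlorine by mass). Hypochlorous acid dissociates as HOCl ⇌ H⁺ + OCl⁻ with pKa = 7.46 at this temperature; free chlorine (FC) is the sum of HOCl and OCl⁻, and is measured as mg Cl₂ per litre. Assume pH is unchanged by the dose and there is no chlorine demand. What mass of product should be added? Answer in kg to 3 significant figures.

(a) Volume: 260,000 US gal × 3.785 L/gal = 984,100 L.
(a) Moles of Ca²⁺: 25,900 g ÷ 147 g/mol = 176.2 mol.
(a) As CaCO₃: 176.2 mol × 100.1 g/mol = 17,640 g.
(a) Rise: 17,640 g / 984,100 L × 1000 = 17.92 mg/L.

(b) Volume: 1080 m³ = 1,080,000 L.
(b) [OCl⁻]/[HOCl] = 10^(pH − pKa) = 10^(7.19 − 7.46) = 0.537; fraction as HOCl = 1/(1 + 0.537) = 0.6506.
(b) Free chlorine required for 0.84 ppm HOCl: 0.84 / 0.6506 = 1.291 ppm.
(b) FC to add: 1.291 − 0 = 1.291 mg/L as Cl₂.
(b) Cl₂ equivalent: 1.291 mg/L × 1,080,000 L = 1394 g.
(b) Product at 63.2% available Cl: 1394 / 0.632 = 2206 g.

(a) 17.9 ppm; (b) 2.21 kg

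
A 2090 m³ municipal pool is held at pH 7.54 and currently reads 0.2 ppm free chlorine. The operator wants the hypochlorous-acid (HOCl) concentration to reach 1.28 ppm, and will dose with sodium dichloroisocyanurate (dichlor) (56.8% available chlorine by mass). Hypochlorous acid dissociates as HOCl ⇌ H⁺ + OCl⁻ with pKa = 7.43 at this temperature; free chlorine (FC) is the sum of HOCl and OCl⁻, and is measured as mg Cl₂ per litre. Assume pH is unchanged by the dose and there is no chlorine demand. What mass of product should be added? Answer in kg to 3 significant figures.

Volume: 2090 m³ = 2,090,000 L.
[OCl⁻]/[HOCl] = 10^(pH − pKa) = 10^(7.54 − 7.43) = 1.288; fraction as HOCl = 1/(1 + 1.288) = 0.437.
Free chlorine required for 1.28 ppm HOCl: 1.28 / 0.437 = 2.929 ppm.
FC to add: 2.929 − 0.2 = 2.729 mg/L as Cl₂.
Cl₂ equivalent: 2.729 mg/L × 2,090,000 L = 5704 g.
Product at 56.8% available Cl: 5704 / 0.568 = 10,040 g.

10.0 kg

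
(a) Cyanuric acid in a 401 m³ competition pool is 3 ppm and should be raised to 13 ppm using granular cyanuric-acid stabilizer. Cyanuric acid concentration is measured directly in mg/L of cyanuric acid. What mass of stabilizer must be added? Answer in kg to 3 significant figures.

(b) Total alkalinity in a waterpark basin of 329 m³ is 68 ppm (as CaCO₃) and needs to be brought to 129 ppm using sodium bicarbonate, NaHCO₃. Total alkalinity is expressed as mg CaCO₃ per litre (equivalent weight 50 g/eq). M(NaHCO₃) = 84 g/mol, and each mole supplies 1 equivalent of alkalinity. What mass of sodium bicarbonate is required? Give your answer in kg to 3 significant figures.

(a) 4.01 kg; (b) 33.7 kg

(a) Volume: 401 m³ = 401,000 L.
(a) CYA to add: (13 − 3) = 10 mg/L × 401,000 L = 4010 g cyanuric acid.

(b) Volume: 329 m³ = 329,000 L.
(b) Alkalinity to add: (129 − 68) = 61 mg/L as CaCO₃ × 329,000 L = 20,070 g as CaCO₃.
(b) Equivalents: 20,070 g ÷ 50 g/eq = 401.4 eq.
(b) NaHCO₃ supplies 1 eq per mole → 401.4 mol.
(b) Mass: 401.4 mol × 84 g/mol = 33,720 g.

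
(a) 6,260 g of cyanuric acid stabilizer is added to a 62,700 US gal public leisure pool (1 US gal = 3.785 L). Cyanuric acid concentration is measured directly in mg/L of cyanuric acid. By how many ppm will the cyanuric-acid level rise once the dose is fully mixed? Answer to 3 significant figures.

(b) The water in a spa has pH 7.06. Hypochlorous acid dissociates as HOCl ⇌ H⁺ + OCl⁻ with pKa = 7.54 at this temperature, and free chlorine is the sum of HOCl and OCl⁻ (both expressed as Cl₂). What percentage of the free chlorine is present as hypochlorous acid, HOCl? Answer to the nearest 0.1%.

(a) 26.4 ppm; (b) 75.1%

(a) Volume: 62,700 US gal × 3.785 L/gal = 237,320 L.
(a) Rise: 6,260 g / 237,320 L × 1000 = 26.38 mg/L.

(b) [OCl⁻]/[HOCl] = 10^(pH − pKa) = 10^(7.06 − 7.54) = 10^-0.48 = 0.3311.
(b) Fraction as HOCl = 1 / (1 + 0.3311) = 0.7512.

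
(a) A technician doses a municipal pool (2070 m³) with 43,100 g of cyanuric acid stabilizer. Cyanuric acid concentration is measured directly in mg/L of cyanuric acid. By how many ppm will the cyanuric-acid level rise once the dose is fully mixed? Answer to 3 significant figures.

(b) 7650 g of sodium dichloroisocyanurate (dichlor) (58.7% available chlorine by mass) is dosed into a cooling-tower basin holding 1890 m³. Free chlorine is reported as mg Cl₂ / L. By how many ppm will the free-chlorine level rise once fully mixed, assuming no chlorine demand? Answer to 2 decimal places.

(a) 20.8 ppm; (b) 2.38 ppm

(a) Volume: 2070 m³ = 2,070,000 L.
(a) Rise: 43,100 g / 2,070,000 L × 1000 = 20.82 mg/L.

(b) Volume: 1890 m³ = 1,890,000 L.
(b) Available chlorine delivered: 7650 g × 0.587 = 4491 g as Cl₂.
(b) Concentration rise: 4491 g / 1,890,000 L = 2.376 mg/L = 2.38 ppm.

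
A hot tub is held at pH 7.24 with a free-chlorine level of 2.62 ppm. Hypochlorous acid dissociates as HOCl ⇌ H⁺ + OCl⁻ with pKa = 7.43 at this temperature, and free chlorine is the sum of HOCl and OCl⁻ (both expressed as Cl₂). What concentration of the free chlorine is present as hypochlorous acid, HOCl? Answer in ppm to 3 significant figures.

1.59 ppm

[OCl⁻]/[HOCl] = 10^(pH − pKa) = 10^(7.24 − 7.43) = 10^-0.19 = 0.6457.
Fraction as HOCl = 1 / (1 + 0.6457) = 0.6077.
HOCl = 0.6077 × 2.62 ppm = 1.592 ppm.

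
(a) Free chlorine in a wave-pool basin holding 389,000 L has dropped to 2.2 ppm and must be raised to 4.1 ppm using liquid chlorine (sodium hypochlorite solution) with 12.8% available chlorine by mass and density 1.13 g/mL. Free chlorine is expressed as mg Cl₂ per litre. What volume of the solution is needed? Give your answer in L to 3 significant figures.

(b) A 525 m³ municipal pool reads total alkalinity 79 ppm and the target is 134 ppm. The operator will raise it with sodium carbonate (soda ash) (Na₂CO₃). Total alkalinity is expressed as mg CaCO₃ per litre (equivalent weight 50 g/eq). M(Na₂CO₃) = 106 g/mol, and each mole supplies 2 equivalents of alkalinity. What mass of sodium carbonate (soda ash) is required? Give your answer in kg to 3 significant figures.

(a) Chlorine deficit: 4.1 − 2.2 = 1.9 ppm = 1.9 mg/L as Cl₂.
(a) Cl₂ equivalent needed: 1.9 mg/L × 389,000 L = 739,100 mg = 739.1 g.
(a) Product at 12.8% available chlorine: 739.1 / 0.128 = 5774 g.
(a) Volume at density 1.13 g/mL: 5774 g ÷ 1.13 g/mL = 5110 mL.

(b) Volume: 525 m³ = 525,000 L.
(b) Alkalinity to add: (134 − 79) = 55 mg/L as CaCO₃ × 525,000 L = 28,880 g as CaCO₃.
(b) Equivalents: 28,880 g ÷ 50 g/eq = 577.5 eq.
(b) Each mole of Na₂CO₃ supplies 2 eq, so 577.5 / 2 = 288.8 mol.
(b) Mass: 288.8 mol × 106 g/mol = 30,610 g.

(a) 5.11 L; (b) 30.6 kg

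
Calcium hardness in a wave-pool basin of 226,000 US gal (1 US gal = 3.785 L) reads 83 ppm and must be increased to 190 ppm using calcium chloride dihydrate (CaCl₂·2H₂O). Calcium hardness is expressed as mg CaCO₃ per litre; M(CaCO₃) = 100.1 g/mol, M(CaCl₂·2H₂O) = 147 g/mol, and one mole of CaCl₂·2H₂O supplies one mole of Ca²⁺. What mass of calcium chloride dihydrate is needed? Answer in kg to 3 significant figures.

Volume: 226,000 US gal × 3.785 L/gal = 855,410 L.
Hardness to add: (190 − 83) = 107 mg/L as CaCO₃ × 855,410 L = 91,530 g as CaCO₃.
Moles of Ca²⁺ (1 mol Ca²⁺ ≡ 1 mol CaCO₃): 91,530 / 100.1 g/mol = 914.4 mol.
Mass of CaCl₂·2H₂O: 914.4 × 147 = 134,400 g.

134 kg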